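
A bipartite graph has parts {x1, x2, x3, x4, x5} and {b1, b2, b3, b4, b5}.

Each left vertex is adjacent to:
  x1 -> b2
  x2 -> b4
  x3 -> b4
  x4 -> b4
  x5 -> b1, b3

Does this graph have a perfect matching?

No

The set {x2, x3, x4} has only 1 neighbour ({b4}), so by Hall's theorem at most 3 of the 5 left vertices can be matched.
Hence no matching covers every left vertex.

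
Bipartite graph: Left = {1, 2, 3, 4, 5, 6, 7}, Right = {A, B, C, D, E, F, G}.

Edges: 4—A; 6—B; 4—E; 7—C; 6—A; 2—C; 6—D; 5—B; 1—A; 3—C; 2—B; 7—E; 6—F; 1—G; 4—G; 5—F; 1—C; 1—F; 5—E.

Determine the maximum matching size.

A valid assignment of size 7: 1→G, 2→B, 3→C, 4→A, 5→F, 6→D, 7→E.
All 7 left vertices are matched, so no larger matching exists.

7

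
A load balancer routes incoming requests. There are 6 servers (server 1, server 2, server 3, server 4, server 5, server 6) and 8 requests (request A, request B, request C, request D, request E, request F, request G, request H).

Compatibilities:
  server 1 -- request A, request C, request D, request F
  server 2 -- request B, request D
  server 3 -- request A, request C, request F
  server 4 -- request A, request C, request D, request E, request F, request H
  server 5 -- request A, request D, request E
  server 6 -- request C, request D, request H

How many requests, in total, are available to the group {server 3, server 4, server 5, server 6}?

6

The union of neighbours of {server 3, server 4, server 5, server 6} is {request A, request C, request D, request E, request F, request H}, which has 6 elements.
Since |N(S)| = 6 ≥ |S| = 4, Hall's condition holds for this subset.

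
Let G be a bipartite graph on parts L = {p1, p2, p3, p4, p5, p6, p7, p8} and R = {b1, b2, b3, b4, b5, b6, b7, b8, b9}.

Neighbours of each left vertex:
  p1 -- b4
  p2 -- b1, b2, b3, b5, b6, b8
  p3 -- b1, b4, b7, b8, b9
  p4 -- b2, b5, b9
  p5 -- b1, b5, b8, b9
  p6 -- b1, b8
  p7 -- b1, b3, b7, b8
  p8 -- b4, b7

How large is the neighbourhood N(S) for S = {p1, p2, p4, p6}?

8

The union of neighbours of {p1, p2, p4, p6} is {b1, b2, b3, b4, b5, b6, b8, b9}, which has 8 elements.
Since |N(S)| = 8 ≥ |S| = 4, Hall's condition holds for this subset.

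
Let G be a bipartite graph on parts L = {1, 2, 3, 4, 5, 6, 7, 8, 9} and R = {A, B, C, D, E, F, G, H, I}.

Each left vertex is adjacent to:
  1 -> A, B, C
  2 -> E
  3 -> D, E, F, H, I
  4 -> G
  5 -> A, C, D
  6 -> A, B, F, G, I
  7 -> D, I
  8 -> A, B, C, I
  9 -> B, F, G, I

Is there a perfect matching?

A valid assignment of size 9: 1→C, 2→E, 3→H, 4→G, 5→D, 6→F, 7→I, 8→A, 9→B.
All 9 left vertices are covered.

Yes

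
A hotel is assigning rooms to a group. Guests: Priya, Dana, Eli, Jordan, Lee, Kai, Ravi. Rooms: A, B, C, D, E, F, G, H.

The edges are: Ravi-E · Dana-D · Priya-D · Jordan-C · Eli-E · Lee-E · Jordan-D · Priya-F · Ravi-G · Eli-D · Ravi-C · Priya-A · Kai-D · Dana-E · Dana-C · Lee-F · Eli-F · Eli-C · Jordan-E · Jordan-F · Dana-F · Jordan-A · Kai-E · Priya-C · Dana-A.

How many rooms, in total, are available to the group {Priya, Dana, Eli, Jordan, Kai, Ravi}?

The union of neighbours of {Priya, Dana, Eli, Jordan, Kai, Ravi} is {A, C, D, E, F, G}, which has 6 elements.
Since |N(S)| = 6 ≥ |S| = 6, Hall's condition holds for this subset.

6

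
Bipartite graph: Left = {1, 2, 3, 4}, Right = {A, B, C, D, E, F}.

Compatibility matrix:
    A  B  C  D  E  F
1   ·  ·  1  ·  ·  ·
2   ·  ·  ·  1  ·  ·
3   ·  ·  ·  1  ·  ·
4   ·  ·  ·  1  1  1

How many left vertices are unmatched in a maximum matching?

1

A valid assignment of size 3: 1-C, 2-D, 4-E.
The set {2, 3} has only 1 neighbour ({D}), so by Hall's theorem at most 3 of the 4 left vertices can be matched.
That matches 3 of the 4, leaving 1 unmatched; no matching can do better.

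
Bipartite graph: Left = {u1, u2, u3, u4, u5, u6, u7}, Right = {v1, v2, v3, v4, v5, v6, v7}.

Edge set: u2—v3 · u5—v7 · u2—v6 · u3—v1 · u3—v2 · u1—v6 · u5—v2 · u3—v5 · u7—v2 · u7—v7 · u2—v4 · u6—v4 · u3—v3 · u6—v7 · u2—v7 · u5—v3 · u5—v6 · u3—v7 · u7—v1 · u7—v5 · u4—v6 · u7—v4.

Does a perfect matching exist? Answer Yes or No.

The set {u1, u4} has only 1 neighbour ({v6}), so by Hall's theorem at most 6 of the 7 left vertices can be matched.
Hence no matching covers every left vertex.

No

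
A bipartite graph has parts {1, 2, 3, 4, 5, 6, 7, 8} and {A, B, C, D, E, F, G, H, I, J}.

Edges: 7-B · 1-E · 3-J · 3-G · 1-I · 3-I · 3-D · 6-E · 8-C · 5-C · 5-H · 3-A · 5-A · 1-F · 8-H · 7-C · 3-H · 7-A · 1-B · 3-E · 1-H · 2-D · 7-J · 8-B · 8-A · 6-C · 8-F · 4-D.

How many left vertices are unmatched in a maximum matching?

1

One maximum matching: 1→H, 2→D, 3→J, 5→C, 6→E, 7→B, 8→A.
The set {2, 4} has only 1 neighbour ({D}), so by Hall's theorem at most 7 of the 8 left vertices can be matched.
That matches 7 of the 8, leaving 1 unmatched; no matching can do better.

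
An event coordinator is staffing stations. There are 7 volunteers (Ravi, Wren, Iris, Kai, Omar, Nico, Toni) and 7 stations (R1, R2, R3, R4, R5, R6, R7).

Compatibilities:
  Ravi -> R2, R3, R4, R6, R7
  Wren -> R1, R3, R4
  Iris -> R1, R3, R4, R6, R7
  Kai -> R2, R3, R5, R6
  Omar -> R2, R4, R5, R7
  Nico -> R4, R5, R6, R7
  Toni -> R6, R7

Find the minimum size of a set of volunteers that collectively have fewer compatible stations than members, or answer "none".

none

A matching saturating every volunteer exists, for instance Ravi→R2, Wren→R1, Iris→R6, Kai→R3, Omar→R5, Nico→R4, Toni→R7.
By Hall's marriage theorem, this means |N(S)| ≥ |S| for every subset S, so no violating subset exists.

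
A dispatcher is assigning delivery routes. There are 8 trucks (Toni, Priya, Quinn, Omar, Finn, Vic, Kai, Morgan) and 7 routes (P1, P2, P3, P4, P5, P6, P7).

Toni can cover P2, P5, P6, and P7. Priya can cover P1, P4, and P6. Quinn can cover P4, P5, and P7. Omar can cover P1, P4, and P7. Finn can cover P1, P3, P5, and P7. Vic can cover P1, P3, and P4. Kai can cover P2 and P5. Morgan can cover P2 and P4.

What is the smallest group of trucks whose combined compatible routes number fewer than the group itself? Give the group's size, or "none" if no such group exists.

Take S = {Toni, Priya, Quinn, Omar, Finn, Vic, Kai, Morgan}. Its neighbourhood is {P1, P2, P3, P4, P5, P6, P7}, so |N(S)| = 7 < |S| = 8.
Every subset of size less than 8 has at least as many neighbours as members, so 8 is the minimum.

8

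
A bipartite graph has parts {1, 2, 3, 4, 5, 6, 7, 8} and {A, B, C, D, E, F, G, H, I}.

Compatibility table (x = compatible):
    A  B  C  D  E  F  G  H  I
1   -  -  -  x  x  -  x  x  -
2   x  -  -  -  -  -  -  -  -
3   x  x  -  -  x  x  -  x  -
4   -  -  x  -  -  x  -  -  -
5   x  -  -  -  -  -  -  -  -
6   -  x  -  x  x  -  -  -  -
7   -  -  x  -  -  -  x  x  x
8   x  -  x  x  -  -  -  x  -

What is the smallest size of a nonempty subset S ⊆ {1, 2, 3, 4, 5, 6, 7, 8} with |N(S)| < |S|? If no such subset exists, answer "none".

2

Take S = {2, 5}. Its neighbourhood is {A}, so |N(S)| = 1 < |S| = 2.
No single vertex violates Hall's condition since each has at least one neighbour, so 2 is the minimum.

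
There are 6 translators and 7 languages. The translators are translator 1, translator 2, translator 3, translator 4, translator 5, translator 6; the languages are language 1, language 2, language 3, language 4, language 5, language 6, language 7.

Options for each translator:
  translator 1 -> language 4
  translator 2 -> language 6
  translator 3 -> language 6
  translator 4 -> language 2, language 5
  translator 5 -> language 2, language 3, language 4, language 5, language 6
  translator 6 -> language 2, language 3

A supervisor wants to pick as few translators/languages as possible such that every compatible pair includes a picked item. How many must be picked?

The 5 edges translator 1–language 4, translator 2–language 6, translator 4–language 5, translator 5–language 3, translator 6–language 2 form a matching, so any vertex cover needs at least 5 vertices (one per matched edge).
Conversely {translator 1, translator 4, translator 5, translator 6, language 6} meets every edge and has exactly 5 vertices, so 5 is optimal.

5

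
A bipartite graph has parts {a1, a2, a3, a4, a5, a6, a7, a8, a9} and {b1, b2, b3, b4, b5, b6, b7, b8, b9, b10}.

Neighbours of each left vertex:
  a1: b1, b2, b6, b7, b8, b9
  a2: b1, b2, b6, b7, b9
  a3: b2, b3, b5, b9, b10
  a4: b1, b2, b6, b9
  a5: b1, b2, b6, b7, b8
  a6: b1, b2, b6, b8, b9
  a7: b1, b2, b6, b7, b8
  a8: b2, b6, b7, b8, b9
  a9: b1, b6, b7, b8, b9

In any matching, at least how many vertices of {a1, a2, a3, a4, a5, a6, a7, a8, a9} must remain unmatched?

For example, pair a1-b8, a2-b1, a3-b5, a4-b9, a5-b2, a6-b6, a7-b7.
The set {a1, a2, a4, a5, a6, a7, a8, a9} has only 6 neighbours ({b1, b2, b6, b7, b8, b9}), so by Hall's theorem at most 7 of the 9 left vertices can be matched.
That matches 7 of the 9, leaving 2 unmatched; no matching can do better.

2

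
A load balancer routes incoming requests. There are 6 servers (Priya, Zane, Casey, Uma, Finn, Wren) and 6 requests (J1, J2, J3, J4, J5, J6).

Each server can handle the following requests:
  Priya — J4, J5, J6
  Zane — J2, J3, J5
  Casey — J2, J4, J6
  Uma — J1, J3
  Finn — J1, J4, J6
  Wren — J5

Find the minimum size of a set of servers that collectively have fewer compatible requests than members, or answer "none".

none

A matching saturating every server exists, for instance Priya→J6, Zane→J2, Casey→J4, Uma→J3, Finn→J1, Wren→J5.
By Hall's marriage theorem, this means |N(S)| ≥ |S| for every subset S, so no violating subset exists.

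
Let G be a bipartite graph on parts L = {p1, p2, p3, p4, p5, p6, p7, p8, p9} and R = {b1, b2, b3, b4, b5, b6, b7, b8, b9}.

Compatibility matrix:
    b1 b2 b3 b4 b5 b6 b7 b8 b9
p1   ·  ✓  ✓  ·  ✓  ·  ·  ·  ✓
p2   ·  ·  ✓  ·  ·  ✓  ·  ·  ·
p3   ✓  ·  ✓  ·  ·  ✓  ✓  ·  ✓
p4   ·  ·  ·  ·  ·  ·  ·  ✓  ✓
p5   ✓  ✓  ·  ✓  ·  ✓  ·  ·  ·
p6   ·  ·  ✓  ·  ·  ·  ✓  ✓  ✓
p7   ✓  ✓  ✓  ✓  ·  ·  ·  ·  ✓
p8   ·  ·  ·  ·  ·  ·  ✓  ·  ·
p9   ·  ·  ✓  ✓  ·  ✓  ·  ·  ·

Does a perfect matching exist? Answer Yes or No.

One maximum matching: p1-b5, p2-b6, p3-b1, p4-b9, p5-b4, p6-b8, p7-b2, p8-b7, p9-b3.
Every left vertex is matched, so this is a perfect matching.

Yes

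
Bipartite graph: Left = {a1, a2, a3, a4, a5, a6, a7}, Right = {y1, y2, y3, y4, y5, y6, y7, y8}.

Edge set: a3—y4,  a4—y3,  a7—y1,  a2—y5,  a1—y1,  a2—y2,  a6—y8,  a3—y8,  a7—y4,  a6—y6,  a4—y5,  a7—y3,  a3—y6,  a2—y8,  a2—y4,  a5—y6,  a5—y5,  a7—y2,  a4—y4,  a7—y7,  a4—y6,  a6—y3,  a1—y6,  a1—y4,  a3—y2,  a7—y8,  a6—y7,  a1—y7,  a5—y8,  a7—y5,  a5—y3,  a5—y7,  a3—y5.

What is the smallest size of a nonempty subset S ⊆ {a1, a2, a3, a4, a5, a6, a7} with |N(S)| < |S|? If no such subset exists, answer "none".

none

A matching saturating every left vertex exists, for instance a1→y1, a2→y2, a3→y4, a4→y3, a5→y6, a6→y8, a7→y7.
By Hall's marriage theorem, this means |N(S)| ≥ |S| for every subset S, so no violating subset exists.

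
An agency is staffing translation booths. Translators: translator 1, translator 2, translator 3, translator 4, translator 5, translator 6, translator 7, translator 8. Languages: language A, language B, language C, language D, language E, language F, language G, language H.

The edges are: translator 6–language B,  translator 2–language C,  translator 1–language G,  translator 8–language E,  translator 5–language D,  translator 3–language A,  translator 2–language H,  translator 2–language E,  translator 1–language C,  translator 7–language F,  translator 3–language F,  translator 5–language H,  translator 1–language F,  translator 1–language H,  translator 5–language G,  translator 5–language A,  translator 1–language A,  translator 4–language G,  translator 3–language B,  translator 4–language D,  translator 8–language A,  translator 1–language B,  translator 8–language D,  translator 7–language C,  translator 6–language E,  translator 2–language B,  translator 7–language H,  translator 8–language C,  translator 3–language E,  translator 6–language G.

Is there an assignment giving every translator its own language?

Yes

For example, pair translator 1→language C, translator 2→language E, translator 3→language F, translator 4→language G, translator 5→language A, translator 6→language B, translator 7→language H, translator 8→language D.
Every translator is matched, so this is a perfect matching.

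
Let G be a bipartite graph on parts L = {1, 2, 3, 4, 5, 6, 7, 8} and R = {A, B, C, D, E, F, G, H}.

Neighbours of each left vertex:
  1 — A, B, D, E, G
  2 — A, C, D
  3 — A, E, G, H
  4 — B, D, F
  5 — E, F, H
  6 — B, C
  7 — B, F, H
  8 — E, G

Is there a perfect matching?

Yes

For example, pair 1-A, 2-D, 3-G, 4-F, 5-H, 6-C, 7-B, 8-E.
All 8 left vertices are covered.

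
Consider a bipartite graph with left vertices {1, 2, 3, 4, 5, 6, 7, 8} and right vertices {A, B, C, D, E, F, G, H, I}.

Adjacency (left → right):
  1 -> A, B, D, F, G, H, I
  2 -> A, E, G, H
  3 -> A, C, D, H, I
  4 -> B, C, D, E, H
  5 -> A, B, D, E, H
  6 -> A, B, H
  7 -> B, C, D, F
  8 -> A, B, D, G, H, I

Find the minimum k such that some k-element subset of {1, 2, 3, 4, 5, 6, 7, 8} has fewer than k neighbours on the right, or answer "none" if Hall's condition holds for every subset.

none

A matching saturating every left vertex exists, for instance 1→A, 2→E, 3→I, 4→H, 5→D, 6→B, 7→F, 8→G.
By Hall's marriage theorem, this means |N(S)| ≥ |S| for every subset S, so no violating subset exists.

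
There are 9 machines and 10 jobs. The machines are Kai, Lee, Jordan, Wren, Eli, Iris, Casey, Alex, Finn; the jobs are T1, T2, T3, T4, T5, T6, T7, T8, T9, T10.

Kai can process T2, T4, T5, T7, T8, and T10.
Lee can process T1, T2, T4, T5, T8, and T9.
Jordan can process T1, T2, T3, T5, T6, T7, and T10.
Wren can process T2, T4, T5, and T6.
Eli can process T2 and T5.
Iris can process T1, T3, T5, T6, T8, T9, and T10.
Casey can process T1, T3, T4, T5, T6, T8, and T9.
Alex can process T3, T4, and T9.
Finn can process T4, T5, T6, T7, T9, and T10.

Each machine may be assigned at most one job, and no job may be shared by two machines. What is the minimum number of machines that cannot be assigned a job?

0

A valid assignment of size 9: Kai–T7, Lee–T8, Jordan–T5, Wren–T6, Eli–T2, Iris–T3, Casey–T4, Alex–T9, Finn–T10.
This saturates every machine, so 9 is the maximum.
That matches 9 of the 9, leaving 0 unmatched; no matching can do better.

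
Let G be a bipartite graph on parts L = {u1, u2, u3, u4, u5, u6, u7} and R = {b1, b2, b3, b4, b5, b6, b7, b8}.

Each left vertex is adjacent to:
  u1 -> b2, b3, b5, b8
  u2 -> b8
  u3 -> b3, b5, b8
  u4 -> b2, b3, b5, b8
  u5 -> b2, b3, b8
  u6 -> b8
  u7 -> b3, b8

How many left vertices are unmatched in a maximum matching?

For example, pair u1–b2, u2–b8, u3–b5, u4–b3.
The set {u1, u2, u3, u4, u5, u6, u7} has only 4 neighbours ({b2, b3, b5, b8}), so by Hall's theorem at most 4 of the 7 left vertices can be matched.
That matches 4 of the 7, leaving 3 unmatched; no matching can do better.

3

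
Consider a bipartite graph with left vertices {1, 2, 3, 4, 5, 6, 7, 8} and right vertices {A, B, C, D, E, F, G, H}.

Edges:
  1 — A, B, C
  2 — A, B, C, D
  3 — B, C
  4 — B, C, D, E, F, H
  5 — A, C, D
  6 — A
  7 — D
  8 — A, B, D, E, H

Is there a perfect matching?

No

The set {1, 2, 3, 5, 6, 7} has only 4 neighbours ({A, B, C, D}), so by Hall's theorem at most 6 of the 8 left vertices can be matched.
Hence no matching covers every left vertex.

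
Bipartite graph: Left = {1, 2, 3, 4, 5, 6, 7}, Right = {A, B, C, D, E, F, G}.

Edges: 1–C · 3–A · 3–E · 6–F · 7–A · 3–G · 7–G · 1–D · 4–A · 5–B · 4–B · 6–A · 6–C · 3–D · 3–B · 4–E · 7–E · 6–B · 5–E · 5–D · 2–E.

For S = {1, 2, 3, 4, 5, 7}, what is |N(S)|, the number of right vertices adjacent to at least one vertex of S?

6

The union of neighbours of {1, 2, 3, 4, 5, 7} is {A, B, C, D, E, G}, which has 6 elements.
Since |N(S)| = 6 ≥ |S| = 6, Hall's condition holds for this subset.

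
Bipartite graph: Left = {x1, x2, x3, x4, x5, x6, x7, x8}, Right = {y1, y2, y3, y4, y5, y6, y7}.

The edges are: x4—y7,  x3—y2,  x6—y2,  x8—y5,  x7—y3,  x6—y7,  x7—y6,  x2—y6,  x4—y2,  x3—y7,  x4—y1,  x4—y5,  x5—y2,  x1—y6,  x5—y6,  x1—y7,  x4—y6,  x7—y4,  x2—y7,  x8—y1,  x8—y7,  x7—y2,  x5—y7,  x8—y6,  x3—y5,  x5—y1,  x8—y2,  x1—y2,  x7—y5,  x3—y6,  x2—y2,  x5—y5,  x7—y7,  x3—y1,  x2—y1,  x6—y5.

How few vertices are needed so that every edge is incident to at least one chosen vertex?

6

The 6 edges x1–y2, x2–y1, x3–y5, x4–y6, x5–y7, x7–y4 form a matching, so any vertex cover needs at least 6 vertices (one per matched edge).
Conversely {x7, y1, y2, y5, y6, y7} meets every edge and has exactly 6 vertices, so 6 is optimal.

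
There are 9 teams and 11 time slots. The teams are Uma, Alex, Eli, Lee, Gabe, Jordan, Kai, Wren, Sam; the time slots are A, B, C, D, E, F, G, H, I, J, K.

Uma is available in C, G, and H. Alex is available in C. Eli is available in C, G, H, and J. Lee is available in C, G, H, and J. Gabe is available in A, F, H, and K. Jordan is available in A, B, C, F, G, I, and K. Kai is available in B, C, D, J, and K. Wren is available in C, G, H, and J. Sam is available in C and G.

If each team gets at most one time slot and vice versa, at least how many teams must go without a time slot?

2

One maximum matching: Uma→H, Alex→C, Eli→G, Lee→J, Gabe→F, Jordan→A, Kai→K.
The set {Uma, Alex, Eli, Lee, Wren, Sam} has only 4 neighbours ({C, G, H, J}), so by Hall's theorem at most 7 of the 9 teams can be matched.
That matches 7 of the 9, leaving 2 unmatched; no matching can do better.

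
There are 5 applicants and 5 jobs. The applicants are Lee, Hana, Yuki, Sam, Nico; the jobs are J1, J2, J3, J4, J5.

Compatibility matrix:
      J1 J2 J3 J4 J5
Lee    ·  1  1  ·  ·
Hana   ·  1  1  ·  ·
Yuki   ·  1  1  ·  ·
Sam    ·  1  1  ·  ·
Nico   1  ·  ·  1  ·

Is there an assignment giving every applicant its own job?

The set {Lee, Hana, Yuki, Sam} has only 2 neighbours ({J2, J3}), so by Hall's theorem at most 3 of the 5 applicants can be matched.
Hence no matching covers every applicant.

No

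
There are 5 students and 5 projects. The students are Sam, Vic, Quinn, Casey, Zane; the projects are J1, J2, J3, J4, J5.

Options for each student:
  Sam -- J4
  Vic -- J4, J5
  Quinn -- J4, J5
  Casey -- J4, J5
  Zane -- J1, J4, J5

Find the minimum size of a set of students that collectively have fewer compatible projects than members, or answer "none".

3

Take S = {Sam, Vic, Quinn}. Its neighbourhood is {J4, J5}, so |N(S)| = 2 < |S| = 3.
Every subset of size less than 3 has at least as many neighbours as members, so 3 is the minimum.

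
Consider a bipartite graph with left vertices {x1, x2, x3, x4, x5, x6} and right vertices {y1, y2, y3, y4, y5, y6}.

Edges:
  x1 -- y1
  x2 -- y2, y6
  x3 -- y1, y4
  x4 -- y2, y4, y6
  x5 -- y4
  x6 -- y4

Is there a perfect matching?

No

The set {x1, x3, x5, x6} has only 2 neighbours ({y1, y4}), so by Hall's theorem at most 4 of the 6 left vertices can be matched.
Hence no matching covers every left vertex.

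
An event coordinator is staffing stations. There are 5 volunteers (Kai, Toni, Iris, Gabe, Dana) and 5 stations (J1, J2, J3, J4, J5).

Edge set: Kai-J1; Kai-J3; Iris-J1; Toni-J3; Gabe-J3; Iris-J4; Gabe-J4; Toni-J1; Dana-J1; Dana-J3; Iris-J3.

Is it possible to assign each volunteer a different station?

No

The set {Kai, Toni, Iris, Gabe, Dana} has only 3 neighbours ({J1, J3, J4}), so by Hall's theorem at most 3 of the 5 volunteers can be matched.
Hence no matching covers every volunteer.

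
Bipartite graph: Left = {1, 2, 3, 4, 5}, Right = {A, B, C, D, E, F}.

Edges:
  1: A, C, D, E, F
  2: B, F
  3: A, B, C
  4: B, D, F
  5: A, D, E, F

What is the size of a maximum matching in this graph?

5

One maximum matching: 1→A, 2→F, 3→C, 4→B, 5→E.
This saturates every left vertex, so 5 is the maximum.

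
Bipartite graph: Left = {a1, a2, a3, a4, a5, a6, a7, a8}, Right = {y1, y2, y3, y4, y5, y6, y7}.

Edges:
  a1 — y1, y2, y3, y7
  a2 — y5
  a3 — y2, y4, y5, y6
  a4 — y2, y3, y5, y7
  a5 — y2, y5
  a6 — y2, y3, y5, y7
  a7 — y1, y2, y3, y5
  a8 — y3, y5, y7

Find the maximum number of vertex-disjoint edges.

For example, pair a1–y1, a2–y5, a3–y6, a4–y7, a5–y2, a6–y3.
The set {a1, a2, a4, a5, a6, a7, a8} has only 5 neighbours ({y1, y2, y3, y5, y7}), so by Hall's theorem at most 6 of the 8 left vertices can be matched.

6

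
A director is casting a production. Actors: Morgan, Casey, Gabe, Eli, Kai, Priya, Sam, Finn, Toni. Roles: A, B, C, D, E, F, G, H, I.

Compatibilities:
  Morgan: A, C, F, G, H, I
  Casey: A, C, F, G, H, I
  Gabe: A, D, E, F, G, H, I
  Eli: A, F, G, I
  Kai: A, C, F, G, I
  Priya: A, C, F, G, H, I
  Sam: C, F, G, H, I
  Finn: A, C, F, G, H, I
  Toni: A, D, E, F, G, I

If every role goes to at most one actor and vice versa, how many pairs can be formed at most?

8

One maximum matching: Morgan-H, Casey-C, Gabe-D, Eli-I, Kai-F, Priya-A, Sam-G, Toni-E.
The set {Morgan, Casey, Eli, Kai, Priya, Sam, Finn} has only 6 neighbours ({A, C, F, G, H, I}), so by Hall's theorem at most 8 of the 9 actors can be matched.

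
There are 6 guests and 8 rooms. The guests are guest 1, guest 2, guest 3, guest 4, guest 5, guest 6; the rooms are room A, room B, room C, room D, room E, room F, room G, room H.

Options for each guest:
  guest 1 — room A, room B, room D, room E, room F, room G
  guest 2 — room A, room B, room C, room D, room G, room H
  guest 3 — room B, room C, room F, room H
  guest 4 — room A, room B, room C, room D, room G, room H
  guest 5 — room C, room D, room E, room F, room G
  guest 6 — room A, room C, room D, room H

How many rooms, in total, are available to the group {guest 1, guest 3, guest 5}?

The union of neighbours of {guest 1, guest 3, guest 5} is {room A, room B, room C, room D, room E, room F, room G, room H}, which has 8 elements.
Since |N(S)| = 8 ≥ |S| = 3, Hall's condition holds for this subset.

8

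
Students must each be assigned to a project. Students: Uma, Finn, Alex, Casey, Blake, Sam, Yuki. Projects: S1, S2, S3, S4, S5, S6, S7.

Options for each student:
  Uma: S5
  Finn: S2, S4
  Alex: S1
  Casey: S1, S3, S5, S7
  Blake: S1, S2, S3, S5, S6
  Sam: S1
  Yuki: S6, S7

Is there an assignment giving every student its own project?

No

The set {Alex, Sam} has only 1 neighbour ({S1}), so by Hall's theorem at most 6 of the 7 students can be matched.
Hence no matching covers every student.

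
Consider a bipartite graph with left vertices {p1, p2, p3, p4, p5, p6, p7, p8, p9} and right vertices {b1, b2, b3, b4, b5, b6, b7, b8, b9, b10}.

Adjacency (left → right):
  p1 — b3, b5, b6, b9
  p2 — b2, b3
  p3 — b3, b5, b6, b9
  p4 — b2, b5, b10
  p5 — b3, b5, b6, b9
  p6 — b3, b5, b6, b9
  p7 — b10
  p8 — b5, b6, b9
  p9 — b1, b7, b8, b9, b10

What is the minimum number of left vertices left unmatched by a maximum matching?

2

One maximum matching: p1-b9, p2-b2, p3-b5, p4-b10, p5-b6, p6-b3, p9-b7.
The set {p1, p2, p3, p4, p5, p6, p7, p8} has only 6 neighbours ({b10, b2, b3, b5, b6, b9}), so by Hall's theorem at most 7 of the 9 left vertices can be matched.
That matches 7 of the 9, leaving 2 unmatched; no matching can do better.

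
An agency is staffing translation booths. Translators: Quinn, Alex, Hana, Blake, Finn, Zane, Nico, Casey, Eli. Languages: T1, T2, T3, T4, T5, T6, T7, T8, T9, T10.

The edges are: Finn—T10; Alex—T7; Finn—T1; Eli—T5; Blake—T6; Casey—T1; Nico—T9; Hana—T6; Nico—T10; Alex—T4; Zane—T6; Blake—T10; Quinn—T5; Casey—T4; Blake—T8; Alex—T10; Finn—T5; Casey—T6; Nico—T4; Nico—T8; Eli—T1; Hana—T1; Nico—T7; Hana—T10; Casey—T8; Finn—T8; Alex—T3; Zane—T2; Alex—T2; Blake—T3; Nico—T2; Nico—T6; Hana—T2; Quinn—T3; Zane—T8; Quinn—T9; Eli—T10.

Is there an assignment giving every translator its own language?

One maximum matching: Quinn→T9, Alex→T4, Hana→T1, Blake→T3, Finn→T8, Zane→T2, Nico→T7, Casey→T6, Eli→T10.
Every translator is matched, so this matching saturates all of them.

Yes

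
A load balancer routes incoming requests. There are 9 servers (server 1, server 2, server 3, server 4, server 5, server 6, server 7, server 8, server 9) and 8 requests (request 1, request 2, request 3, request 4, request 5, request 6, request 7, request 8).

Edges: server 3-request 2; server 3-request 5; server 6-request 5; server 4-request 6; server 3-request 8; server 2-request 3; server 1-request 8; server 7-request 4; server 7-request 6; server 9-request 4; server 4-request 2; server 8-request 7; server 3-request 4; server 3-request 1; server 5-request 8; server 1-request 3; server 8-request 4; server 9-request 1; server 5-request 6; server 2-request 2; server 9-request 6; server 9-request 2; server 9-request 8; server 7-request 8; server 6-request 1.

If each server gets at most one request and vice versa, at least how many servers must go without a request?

For example, pair server 1→request 8, server 2→request 3, server 3→request 5, server 4→request 2, server 5→request 6, server 6→request 1, server 7→request 4, server 8→request 7.
The set {server 1, server 2, server 3, server 4, server 5, server 6, server 7, server 9} has only 7 neighbours ({request 1, request 2, request 3, request 4, request 5, request 6, request 8}), so by Hall's theorem at most 8 of the 9 servers can be matched.
That matches 8 of the 9, leaving 1 unmatched; no matching can do better.

1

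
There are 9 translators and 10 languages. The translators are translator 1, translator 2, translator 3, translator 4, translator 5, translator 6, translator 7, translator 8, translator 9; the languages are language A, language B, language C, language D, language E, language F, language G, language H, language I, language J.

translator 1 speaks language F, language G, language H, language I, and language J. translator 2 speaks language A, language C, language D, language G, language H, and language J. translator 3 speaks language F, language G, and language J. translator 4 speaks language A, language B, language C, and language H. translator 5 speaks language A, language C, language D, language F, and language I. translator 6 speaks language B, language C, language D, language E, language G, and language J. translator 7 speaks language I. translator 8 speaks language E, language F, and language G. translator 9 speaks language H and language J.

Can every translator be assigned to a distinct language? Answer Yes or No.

Yes

For example, pair translator 1→language F, translator 2→language A, translator 3→language G, translator 4→language B, translator 5→language C, translator 6→language D, translator 7→language I, translator 8→language E, translator 9→language J.
All 9 translators are covered.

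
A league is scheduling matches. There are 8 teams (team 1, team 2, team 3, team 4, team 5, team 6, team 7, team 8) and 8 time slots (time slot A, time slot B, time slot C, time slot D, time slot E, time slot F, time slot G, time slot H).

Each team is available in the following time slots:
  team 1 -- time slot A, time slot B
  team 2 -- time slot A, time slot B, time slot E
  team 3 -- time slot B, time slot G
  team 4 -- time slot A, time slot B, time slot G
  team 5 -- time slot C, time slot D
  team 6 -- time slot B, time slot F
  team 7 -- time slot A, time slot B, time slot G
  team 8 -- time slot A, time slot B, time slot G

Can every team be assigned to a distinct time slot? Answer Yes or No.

The set {team 1, team 3, team 4, team 7, team 8} has only 3 neighbours ({time slot A, time slot B, time slot G}), so by Hall's theorem at most 6 of the 8 teams can be matched.
Hence no matching covers every team.

No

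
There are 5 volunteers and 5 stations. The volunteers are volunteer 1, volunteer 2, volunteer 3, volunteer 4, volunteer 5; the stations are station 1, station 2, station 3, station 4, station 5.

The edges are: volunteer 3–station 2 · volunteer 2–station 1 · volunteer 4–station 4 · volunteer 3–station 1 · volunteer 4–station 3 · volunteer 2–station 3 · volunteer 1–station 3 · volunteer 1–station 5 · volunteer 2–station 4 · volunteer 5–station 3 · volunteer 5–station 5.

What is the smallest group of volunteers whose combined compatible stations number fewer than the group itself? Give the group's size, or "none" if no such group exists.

none

A matching saturating every volunteer exists, for instance volunteer 1→station 5, volunteer 2→station 1, volunteer 3→station 2, volunteer 4→station 4, volunteer 5→station 3.
By Hall's marriage theorem, this means |N(S)| ≥ |S| for every subset S, so no violating subset exists.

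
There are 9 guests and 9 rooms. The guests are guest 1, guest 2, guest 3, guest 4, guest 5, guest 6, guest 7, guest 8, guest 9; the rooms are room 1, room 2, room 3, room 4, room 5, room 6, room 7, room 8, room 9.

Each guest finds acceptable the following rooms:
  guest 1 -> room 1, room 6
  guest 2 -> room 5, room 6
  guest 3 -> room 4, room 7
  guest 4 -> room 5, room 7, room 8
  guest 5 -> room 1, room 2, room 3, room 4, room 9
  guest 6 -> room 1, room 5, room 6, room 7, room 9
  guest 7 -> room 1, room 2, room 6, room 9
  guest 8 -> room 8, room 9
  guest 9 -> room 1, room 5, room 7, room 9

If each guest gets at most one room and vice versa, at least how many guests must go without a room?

0

For example, pair guest 1-room 1, guest 2-room 6, guest 3-room 4, guest 4-room 8, guest 5-room 3, guest 6-room 5, guest 7-room 2, guest 8-room 9, guest 9-room 7.
All 9 guests are matched, so no larger matching exists.
That matches 9 of the 9, leaving 0 unmatched; no matching can do better.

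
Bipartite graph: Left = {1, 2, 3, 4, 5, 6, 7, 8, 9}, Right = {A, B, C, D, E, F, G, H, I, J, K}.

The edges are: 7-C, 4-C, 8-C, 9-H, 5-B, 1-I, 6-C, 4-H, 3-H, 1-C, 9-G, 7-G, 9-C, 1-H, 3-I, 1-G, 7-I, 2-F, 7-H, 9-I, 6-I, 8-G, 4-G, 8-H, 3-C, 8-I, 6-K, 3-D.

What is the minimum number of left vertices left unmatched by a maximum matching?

One maximum matching: 1-I, 2-F, 3-D, 4-H, 5-B, 6-K, 7-G, 8-C.
The set {1, 4, 7, 8, 9} has only 4 neighbours ({C, G, H, I}), so by Hall's theorem at most 8 of the 9 left vertices can be matched.
That matches 8 of the 9, leaving 1 unmatched; no matching can do better.

1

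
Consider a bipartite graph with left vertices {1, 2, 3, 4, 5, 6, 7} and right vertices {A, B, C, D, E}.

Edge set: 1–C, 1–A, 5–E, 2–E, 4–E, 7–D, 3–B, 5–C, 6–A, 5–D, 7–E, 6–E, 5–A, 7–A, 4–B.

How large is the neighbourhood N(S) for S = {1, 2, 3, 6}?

4

The union of neighbours of {1, 2, 3, 6} is {A, B, C, E}, which has 4 elements.
Since |N(S)| = 4 ≥ |S| = 4, Hall's condition holds for this subset.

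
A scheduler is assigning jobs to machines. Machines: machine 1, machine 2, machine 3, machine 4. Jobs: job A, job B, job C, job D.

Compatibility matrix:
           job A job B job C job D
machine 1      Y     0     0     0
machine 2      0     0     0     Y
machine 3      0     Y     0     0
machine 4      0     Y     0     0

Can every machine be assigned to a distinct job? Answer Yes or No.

No

The set {machine 3, machine 4} has only 1 neighbour ({job B}), so by Hall's theorem at most 3 of the 4 machines can be matched.
Hence no matching covers every machine.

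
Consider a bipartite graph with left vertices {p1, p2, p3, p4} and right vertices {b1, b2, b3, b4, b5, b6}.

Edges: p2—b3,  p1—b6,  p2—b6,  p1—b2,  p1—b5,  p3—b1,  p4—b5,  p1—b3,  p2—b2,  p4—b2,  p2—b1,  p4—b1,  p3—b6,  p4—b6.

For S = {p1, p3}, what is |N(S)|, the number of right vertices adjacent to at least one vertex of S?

The union of neighbours of {p1, p3} is {b1, b2, b3, b5, b6}, which has 5 elements.
Since |N(S)| = 5 ≥ |S| = 2, Hall's condition holds for this subset.

5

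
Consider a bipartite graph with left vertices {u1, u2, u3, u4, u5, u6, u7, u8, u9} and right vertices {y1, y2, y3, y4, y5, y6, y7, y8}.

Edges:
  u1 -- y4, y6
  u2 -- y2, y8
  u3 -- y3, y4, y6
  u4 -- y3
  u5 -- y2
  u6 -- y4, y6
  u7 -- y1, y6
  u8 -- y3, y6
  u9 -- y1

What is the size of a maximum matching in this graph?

6

One maximum matching: u1–y6, u2–y8, u3–y4, u4–y3, u5–y2, u7–y1.
The set {u1, u3, u4, u6, u7, u8, u9} has only 4 neighbours ({y1, y3, y4, y6}), so by Hall's theorem at most 6 of the 9 left vertices can be matched.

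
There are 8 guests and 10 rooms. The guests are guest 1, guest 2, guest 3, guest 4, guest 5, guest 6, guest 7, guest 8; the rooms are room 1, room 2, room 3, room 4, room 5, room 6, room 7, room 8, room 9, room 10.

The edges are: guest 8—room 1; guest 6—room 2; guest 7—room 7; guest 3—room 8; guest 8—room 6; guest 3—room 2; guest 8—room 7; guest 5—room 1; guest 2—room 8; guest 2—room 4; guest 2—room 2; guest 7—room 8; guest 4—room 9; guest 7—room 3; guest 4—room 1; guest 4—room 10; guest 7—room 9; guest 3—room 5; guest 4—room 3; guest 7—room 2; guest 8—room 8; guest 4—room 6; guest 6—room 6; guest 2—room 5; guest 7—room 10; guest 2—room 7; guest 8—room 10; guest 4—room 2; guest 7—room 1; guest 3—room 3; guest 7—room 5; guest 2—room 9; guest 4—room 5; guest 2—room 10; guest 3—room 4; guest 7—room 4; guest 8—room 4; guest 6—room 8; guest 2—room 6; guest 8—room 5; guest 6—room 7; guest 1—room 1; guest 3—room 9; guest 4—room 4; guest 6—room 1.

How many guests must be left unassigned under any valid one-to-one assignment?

1

A valid assignment of size 7: guest 1–room 1, guest 2–room 2, guest 3–room 5, guest 4–room 9, guest 6–room 6, guest 7–room 4, guest 8–room 8.
The set {guest 1, guest 5} has only 1 neighbour ({room 1}), so by Hall's theorem at most 7 of the 8 guests can be matched.
That matches 7 of the 8, leaving 1 unmatched; no matching can do better.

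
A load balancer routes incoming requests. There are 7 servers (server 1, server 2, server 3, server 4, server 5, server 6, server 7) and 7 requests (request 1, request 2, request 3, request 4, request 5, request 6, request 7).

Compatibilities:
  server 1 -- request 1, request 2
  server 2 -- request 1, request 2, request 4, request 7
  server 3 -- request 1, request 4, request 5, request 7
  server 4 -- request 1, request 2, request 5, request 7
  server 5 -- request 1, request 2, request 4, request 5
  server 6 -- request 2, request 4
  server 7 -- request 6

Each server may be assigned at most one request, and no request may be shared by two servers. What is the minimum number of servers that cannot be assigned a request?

1

A valid assignment of size 6: server 1→request 1, server 2→request 4, server 3→request 7, server 4→request 2, server 5→request 5, server 7→request 6.
The set {server 1, server 2, server 3, server 4, server 5, server 6} has only 5 neighbours ({request 1, request 2, request 4, request 5, request 7}), so by Hall's theorem at most 6 of the 7 servers can be matched.
That matches 6 of the 7, leaving 1 unmatched; no matching can do better.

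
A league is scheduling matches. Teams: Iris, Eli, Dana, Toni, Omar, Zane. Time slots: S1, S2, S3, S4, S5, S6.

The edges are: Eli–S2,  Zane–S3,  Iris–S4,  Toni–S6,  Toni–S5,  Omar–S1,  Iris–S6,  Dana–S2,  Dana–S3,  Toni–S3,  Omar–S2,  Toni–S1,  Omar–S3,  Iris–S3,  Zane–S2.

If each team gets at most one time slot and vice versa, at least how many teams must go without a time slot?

A valid assignment of size 5: Iris-S4, Eli-S2, Dana-S3, Toni-S6, Omar-S1.
The set {Eli, Dana, Zane} has only 2 neighbours ({S2, S3}), so by Hall's theorem at most 5 of the 6 teams can be matched.
That matches 5 of the 6, leaving 1 unmatched; no matching can do better.

1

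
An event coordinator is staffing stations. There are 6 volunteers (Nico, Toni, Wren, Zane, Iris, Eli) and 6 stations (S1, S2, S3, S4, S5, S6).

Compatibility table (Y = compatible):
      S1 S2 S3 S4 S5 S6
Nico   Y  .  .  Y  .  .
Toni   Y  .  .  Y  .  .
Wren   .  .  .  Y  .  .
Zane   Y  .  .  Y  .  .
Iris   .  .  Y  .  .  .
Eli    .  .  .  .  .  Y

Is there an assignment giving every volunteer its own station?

No

The set {Nico, Toni, Wren, Zane} has only 2 neighbours ({S1, S4}), so by Hall's theorem at most 4 of the 6 volunteers can be matched.
Hence no matching covers every volunteer.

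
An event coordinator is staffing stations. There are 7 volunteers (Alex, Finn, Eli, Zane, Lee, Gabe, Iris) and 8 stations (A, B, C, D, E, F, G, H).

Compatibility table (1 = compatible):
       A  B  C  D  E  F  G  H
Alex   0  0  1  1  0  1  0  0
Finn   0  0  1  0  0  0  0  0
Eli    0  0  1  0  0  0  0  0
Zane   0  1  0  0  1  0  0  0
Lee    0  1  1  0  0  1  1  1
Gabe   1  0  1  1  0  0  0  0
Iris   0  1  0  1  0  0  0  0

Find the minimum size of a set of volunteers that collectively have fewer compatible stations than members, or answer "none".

2

Take S = {Finn, Eli}. Its neighbourhood is {C}, so |N(S)| = 1 < |S| = 2.
No single vertex violates Hall's condition since each has at least one neighbour, so 2 is the minimum.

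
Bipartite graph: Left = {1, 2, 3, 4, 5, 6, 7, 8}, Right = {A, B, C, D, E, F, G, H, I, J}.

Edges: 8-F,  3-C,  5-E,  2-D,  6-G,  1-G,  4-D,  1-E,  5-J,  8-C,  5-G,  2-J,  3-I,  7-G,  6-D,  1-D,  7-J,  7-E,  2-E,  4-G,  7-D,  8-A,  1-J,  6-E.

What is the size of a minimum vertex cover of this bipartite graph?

6

The 6 edges 1–D, 2–J, 3–C, 4–G, 5–E, 8–F form a matching, so any vertex cover needs at least 6 vertices (one per matched edge).
Conversely {3, 8, D, E, G, J} meets every edge and has exactly 6 vertices, so 6 is optimal.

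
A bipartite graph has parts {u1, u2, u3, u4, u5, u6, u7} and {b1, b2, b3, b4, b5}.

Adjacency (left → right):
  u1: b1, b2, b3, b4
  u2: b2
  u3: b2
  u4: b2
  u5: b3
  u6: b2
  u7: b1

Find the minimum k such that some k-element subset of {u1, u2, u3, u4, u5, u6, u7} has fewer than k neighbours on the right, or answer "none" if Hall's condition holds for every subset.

2

Take S = {u2, u3}. Its neighbourhood is {b2}, so |N(S)| = 1 < |S| = 2.
No single vertex violates Hall's condition since each has at least one neighbour, so 2 is the minimum.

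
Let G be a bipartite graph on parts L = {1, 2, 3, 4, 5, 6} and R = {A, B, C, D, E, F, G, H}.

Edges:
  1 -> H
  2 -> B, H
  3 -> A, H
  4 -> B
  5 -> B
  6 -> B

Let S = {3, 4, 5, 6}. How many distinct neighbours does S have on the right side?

3

The union of neighbours of {3, 4, 5, 6} is {A, B, H}, which has 3 elements.
Since |N(S)| = 3 < |S| = 4, Hall's condition fails for this subset.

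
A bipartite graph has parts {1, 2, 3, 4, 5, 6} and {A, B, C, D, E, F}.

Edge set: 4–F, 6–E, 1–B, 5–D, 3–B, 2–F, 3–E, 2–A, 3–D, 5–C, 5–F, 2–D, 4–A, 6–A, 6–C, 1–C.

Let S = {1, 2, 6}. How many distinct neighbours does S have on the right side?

The union of neighbours of {1, 2, 6} is {A, B, C, D, E, F}, which has 6 elements.
Since |N(S)| = 6 ≥ |S| = 3, Hall's condition holds for this subset.

6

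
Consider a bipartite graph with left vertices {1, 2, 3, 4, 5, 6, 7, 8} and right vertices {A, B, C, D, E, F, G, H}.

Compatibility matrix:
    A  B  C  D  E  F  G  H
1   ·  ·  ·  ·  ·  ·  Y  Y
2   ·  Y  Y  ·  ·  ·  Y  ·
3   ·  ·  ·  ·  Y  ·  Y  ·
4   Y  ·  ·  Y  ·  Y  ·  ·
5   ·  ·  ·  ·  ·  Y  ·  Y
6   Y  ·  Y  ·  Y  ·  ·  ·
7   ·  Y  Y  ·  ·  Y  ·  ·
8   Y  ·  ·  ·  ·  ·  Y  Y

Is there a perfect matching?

For example, pair 1-H, 2-C, 3-E, 4-D, 5-F, 6-A, 7-B, 8-G.
Every left vertex is matched, so this is a perfect matching.

Yes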